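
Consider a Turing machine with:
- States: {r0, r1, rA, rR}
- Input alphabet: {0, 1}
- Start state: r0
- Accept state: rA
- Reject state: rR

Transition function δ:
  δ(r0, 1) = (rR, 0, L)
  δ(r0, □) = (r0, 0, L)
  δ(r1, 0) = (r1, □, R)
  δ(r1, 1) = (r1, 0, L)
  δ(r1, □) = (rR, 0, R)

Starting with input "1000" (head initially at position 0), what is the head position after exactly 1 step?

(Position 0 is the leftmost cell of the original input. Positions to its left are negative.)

Execution trace (head position shown):
Step 0: [r0]1000  (head at position 0)
Step 1: move left → [rR]□0000  (head at position -1)

After 1 step, the head is at position -1.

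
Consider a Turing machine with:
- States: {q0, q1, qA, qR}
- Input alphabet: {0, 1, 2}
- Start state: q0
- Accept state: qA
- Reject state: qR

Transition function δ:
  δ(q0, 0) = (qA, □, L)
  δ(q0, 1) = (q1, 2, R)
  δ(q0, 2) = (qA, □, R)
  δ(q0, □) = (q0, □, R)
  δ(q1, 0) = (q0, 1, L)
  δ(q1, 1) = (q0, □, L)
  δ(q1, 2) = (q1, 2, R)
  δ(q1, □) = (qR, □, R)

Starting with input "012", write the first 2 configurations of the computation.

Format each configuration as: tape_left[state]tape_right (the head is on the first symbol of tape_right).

Transitions applied:
Step 1: δ(q0, 0) = (qA, □, L)

The first 2 configurations are:
[q0]012 ⊢ [qA]□□12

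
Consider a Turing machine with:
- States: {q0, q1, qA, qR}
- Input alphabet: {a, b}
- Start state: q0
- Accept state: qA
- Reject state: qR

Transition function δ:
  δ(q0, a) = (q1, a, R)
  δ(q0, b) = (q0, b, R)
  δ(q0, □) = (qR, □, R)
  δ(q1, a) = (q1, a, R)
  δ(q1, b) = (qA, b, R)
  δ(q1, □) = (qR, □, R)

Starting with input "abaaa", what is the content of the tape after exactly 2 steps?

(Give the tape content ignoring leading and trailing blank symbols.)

Execution trace:
Initial: [q0]abaaa
Step 1: δ(q0, a) = (q1, a, R) → a[q1]baaa
Step 2: δ(q1, b) = (qA, b, R) → ab[qA]aaa

The machine reaches the accept state qA and halts.

After 2 steps, the tape (ignoring leading/trailing blanks) is: abaaa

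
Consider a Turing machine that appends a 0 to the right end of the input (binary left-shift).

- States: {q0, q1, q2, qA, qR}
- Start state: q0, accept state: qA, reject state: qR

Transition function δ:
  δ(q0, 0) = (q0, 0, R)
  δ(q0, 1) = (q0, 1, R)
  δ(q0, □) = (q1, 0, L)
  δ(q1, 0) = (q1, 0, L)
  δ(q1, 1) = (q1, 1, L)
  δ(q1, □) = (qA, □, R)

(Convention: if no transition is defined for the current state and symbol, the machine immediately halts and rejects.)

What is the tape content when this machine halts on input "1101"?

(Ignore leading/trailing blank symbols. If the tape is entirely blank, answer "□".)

Execution trace:
Initial: [q0]1101
Step 1: δ(q0, 1) = (q0, 1, R) → 1[q0]101
Step 2: δ(q0, 1) = (q0, 1, R) → 11[q0]01
Step 3: δ(q0, 0) = (q0, 0, R) → 110[q0]1
Step 4: δ(q0, 1) = (q0, 1, R) → 1101[q0]□
Step 5: δ(q0, □) = (q1, 0, L) → 110[q1]10
Step 6: δ(q1, 1) = (q1, 1, L) → 11[q1]010
Step 7: δ(q1, 0) = (q1, 0, L) → 1[q1]1010
Step 8: δ(q1, 1) = (q1, 1, L) → [q1]11010
Step 9: δ(q1, 1) = (q1, 1, L) → [q1]□11010
Step 10: δ(q1, □) = (qA, □, R) → □[qA]11010

The machine reaches the accept state qA and halts.

Final tape (ignoring leading/trailing blanks): 11010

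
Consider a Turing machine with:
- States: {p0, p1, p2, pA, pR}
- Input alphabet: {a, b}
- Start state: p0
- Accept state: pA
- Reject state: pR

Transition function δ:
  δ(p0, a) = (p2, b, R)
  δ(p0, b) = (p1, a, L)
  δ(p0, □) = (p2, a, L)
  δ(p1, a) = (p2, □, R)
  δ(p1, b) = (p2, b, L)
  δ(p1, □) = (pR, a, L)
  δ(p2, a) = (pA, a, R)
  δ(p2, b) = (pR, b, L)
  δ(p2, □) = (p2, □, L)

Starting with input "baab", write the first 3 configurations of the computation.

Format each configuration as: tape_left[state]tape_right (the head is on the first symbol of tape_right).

Transitions applied:
Step 1: δ(p0, b) = (p1, a, L)
Step 2: δ(p1, □) = (pR, a, L)

The first 3 configurations are:
[p0]baab ⊢ [p1]□aaab ⊢ [pR]□aaaab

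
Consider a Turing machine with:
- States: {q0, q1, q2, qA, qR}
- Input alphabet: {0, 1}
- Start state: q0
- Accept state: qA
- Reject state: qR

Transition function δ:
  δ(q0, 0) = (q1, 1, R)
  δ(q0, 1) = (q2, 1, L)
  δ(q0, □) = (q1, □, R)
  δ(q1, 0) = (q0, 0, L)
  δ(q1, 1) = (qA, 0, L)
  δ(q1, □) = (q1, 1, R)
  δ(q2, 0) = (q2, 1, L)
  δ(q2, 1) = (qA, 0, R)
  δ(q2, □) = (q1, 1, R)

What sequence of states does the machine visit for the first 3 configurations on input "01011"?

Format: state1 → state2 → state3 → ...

Execution trace:
Initial: [q0]01011
Step 1: δ(q0, 0) = (q1, 1, R) → 1[q1]1011
Step 2: δ(q1, 1) = (qA, 0, L) → [qA]10011

The machine reaches the accept state qA and halts.

State sequence: q0 → q1 → qA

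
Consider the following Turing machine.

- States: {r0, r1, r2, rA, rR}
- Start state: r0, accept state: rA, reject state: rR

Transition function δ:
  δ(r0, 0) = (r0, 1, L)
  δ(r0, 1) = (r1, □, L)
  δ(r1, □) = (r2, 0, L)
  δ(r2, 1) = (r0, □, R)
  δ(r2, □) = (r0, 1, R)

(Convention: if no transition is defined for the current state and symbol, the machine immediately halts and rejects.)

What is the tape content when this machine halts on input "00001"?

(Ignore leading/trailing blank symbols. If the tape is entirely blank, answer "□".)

Execution trace:
Initial: [r0]00001
Step 1: δ(r0, 0) = (r0, 1, L) → [r0]□10001

No transition is defined for δ(r0, □). By convention the machine halts and rejects.

Final tape (ignoring leading/trailing blanks): 10001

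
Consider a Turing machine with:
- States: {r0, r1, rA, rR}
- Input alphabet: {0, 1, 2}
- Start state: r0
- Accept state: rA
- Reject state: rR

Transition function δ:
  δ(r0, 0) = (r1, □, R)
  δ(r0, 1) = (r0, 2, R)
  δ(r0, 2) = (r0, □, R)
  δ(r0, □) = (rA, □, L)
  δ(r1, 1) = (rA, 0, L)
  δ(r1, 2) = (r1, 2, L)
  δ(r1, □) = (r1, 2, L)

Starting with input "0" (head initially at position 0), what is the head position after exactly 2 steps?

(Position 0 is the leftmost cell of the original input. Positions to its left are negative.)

Execution trace (head position shown):
Step 0: [r0]0  (head at position 0)
Step 1: move right → □[r1]□  (head at position 1)
Step 2: move left → [r1]□2  (head at position 0)

After 2 steps, the head is at position 0.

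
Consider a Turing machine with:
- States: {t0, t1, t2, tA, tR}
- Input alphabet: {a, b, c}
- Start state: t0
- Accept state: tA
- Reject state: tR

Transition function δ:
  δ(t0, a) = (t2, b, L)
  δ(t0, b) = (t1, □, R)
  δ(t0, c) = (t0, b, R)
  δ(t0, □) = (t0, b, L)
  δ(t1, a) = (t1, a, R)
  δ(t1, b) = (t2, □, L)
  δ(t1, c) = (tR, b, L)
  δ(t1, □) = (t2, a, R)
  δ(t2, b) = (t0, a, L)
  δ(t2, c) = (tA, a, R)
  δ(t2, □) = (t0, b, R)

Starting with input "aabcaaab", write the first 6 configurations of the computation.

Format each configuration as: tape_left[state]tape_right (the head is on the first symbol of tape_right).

Transitions applied:
Step 1: δ(t0, a) = (t2, b, L)
Step 2: δ(t2, □) = (t0, b, R)
Step 3: δ(t0, b) = (t1, □, R)
Step 4: δ(t1, a) = (t1, a, R)
Step 5: δ(t1, b) = (t2, □, L)

The first 6 configurations are:
[t0]aabcaaab ⊢ [t2]□babcaaab ⊢ b[t0]babcaaab ⊢ b□[t1]abcaaab ⊢ b□a[t1]bcaaab ⊢ b□[t2]a□caaab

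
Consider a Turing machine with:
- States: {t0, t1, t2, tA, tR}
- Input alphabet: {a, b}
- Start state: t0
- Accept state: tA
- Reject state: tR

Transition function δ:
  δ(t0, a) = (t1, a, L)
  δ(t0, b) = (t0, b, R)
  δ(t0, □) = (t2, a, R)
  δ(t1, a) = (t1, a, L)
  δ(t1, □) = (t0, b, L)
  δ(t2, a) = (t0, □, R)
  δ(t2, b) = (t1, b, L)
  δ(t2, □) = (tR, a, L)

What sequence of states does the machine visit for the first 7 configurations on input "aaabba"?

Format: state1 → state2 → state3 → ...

Execution trace:
Initial: [t0]aaabba
Step 1: δ(t0, a) = (t1, a, L) → [t1]□aaabba
Step 2: δ(t1, □) = (t0, b, L) → [t0]□baaabba
Step 3: δ(t0, □) = (t2, a, R) → a[t2]baaabba
Step 4: δ(t2, b) = (t1, b, L) → [t1]abaaabba
Step 5: δ(t1, a) = (t1, a, L) → [t1]□abaaabba
Step 6: δ(t1, □) = (t0, b, L) → [t0]□babaaabba

State sequence: t0 → t1 → t0 → t2 → t1 → t1 → t0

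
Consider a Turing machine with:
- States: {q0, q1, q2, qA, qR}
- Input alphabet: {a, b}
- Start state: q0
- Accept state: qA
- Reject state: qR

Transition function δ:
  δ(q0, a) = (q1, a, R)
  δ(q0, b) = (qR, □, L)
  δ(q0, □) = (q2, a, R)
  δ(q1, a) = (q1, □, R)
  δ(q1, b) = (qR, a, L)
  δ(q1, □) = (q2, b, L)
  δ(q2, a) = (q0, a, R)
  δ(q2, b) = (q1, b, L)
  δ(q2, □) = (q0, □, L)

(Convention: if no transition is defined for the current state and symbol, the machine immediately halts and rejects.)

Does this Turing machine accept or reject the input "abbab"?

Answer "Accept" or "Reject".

Execution trace:
Initial: [q0]abbab
Step 1: δ(q0, a) = (q1, a, R) → a[q1]bbab
Step 2: δ(q1, b) = (qR, a, L) → [qR]aabab

The machine reaches the reject state qR and halts.

Answer: Reject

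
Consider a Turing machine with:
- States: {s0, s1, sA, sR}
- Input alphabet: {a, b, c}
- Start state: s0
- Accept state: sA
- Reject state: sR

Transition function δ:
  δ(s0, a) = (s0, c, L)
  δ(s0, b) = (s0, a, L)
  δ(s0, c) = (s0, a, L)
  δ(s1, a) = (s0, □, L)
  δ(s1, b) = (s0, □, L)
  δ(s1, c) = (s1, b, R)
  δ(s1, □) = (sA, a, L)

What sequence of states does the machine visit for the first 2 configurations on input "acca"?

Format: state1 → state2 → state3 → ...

Execution trace:
Initial: [s0]acca
Step 1: δ(s0, a) = (s0, c, L) → [s0]□ccca

No transition is defined for δ(s0, □). By convention the machine halts and rejects.

State sequence: s0 → s0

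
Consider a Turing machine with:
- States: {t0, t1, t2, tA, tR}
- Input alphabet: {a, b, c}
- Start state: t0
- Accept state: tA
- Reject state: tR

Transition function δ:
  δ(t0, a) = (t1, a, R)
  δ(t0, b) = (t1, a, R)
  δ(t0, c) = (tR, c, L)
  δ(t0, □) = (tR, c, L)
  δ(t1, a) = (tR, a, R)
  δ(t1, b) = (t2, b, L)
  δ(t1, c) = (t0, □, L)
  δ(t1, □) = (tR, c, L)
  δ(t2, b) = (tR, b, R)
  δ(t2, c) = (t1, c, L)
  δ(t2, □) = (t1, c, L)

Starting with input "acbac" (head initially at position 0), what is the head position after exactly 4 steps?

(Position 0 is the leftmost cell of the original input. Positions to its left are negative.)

Execution trace (head position shown):
Step 0: [t0]acbac  (head at position 0)
Step 1: move right → a[t1]cbac  (head at position 1)
Step 2: move left → [t0]a□bac  (head at position 0)
Step 3: move right → a[t1]□bac  (head at position 1)
Step 4: move left → [tR]acbac  (head at position 0)

After 4 steps, the head is at position 0.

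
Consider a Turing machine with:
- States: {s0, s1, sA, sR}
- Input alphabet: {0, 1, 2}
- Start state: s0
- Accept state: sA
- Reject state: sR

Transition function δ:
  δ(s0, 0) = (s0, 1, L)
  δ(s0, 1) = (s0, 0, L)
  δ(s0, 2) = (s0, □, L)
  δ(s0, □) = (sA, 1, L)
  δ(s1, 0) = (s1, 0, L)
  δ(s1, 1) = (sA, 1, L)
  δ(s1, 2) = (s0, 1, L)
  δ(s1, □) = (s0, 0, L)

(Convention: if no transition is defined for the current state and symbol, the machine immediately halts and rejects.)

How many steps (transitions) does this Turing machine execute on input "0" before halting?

Execution trace:
Initial: [s0]0
Step 1: δ(s0, 0) = (s0, 1, L) → [s0]□1
Step 2: δ(s0, □) = (sA, 1, L) → [sA]□11

The machine reaches the accept state sA and halts.

The machine executed 2 steps before halting.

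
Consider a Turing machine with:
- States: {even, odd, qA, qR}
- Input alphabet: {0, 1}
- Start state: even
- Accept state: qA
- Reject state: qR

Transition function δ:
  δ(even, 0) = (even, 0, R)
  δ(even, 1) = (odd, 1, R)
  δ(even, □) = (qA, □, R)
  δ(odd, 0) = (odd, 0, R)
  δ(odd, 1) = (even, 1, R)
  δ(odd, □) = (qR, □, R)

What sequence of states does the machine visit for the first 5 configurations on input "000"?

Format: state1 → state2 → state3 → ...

Execution trace:
Initial: [even]000
Step 1: δ(even, 0) = (even, 0, R) → 0[even]00
Step 2: δ(even, 0) = (even, 0, R) → 00[even]0
Step 3: δ(even, 0) = (even, 0, R) → 000[even]□
Step 4: δ(even, □) = (qA, □, R) → 000□[qA]□

The machine reaches the accept state qA and halts.

State sequence: even → even → even → even → qA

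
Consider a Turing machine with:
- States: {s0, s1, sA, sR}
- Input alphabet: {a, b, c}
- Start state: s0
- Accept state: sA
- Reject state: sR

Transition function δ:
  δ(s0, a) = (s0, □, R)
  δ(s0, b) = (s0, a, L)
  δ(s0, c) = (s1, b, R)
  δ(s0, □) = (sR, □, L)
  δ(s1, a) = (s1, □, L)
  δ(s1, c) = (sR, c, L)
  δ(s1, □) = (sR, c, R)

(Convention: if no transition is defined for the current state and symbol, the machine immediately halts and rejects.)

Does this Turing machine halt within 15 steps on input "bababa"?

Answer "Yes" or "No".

Execution trace:
Initial: [s0]bababa
Step 1: δ(s0, b) = (s0, a, L) → [s0]□aababa
Step 2: δ(s0, □) = (sR, □, L) → [sR]□□aababa

The machine reaches the reject state sR and halts.
The machine halted after 2 steps (within the 15-step bound).

Answer: Yes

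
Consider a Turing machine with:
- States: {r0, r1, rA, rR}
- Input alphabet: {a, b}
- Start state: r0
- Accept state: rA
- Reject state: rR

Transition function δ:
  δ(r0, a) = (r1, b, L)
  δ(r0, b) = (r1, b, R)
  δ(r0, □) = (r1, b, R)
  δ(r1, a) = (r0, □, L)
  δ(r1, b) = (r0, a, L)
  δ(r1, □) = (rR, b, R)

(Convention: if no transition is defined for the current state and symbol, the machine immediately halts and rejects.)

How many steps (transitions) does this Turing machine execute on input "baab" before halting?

Execution trace:
Initial: [r0]baab
Step 1: δ(r0, b) = (r1, b, R) → b[r1]aab
Step 2: δ(r1, a) = (r0, □, L) → [r0]b□ab
Step 3: δ(r0, b) = (r1, b, R) → b[r1]□ab
Step 4: δ(r1, □) = (rR, b, R) → bb[rR]ab

The machine reaches the reject state rR and halts.

The machine executed 4 steps before halting.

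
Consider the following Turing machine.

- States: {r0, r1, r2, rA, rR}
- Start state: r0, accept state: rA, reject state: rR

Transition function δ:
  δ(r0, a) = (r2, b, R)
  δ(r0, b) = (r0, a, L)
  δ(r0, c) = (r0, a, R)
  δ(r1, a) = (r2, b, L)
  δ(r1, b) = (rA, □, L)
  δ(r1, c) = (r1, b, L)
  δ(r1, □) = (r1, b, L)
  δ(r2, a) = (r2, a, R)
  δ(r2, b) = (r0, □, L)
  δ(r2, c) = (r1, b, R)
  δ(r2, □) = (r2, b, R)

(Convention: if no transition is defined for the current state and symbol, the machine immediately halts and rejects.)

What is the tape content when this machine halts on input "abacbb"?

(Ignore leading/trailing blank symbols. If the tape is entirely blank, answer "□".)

Execution trace:
Initial: [r0]abacbb
Step 1: δ(r0, a) = (r2, b, R) → b[r2]bacbb
Step 2: δ(r2, b) = (r0, □, L) → [r0]b□acbb
Step 3: δ(r0, b) = (r0, a, L) → [r0]□a□acbb

No transition is defined for δ(r0, □). By convention the machine halts and rejects.

Final tape (ignoring leading/trailing blanks): a□acbb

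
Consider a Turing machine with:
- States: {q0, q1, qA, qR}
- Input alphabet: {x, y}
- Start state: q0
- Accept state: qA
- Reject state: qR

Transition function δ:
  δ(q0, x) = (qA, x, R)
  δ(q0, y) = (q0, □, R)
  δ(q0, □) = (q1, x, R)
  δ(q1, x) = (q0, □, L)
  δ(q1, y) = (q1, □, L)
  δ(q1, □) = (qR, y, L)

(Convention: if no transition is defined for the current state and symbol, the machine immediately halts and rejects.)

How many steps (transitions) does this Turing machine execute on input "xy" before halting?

Execution trace:
Initial: [q0]xy
Step 1: δ(q0, x) = (qA, x, R) → x[qA]y

The machine reaches the accept state qA and halts.

The machine executed 1 step before halting.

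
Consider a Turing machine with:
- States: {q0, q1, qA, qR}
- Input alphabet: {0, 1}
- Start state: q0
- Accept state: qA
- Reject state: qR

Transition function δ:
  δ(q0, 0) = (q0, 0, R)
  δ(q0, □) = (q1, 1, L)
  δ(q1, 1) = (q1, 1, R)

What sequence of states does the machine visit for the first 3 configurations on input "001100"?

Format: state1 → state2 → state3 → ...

Execution trace:
Initial: [q0]001100
Step 1: δ(q0, 0) = (q0, 0, R) → 0[q0]01100
Step 2: δ(q0, 0) = (q0, 0, R) → 00[q0]1100

No transition is defined for δ(q0, 1). By convention the machine halts and rejects.

State sequence: q0 → q0 → q0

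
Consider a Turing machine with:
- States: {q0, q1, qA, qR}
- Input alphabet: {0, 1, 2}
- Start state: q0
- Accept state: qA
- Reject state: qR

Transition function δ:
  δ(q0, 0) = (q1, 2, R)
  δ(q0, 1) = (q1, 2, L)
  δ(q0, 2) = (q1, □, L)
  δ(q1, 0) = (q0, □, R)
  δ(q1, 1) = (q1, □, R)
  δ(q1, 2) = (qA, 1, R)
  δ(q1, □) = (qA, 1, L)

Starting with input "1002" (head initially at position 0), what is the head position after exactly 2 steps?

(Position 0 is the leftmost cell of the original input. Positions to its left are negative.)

Execution trace (head position shown):
Step 0: [q0]1002  (head at position 0)
Step 1: move left → [q1]□2002  (head at position -1)
Step 2: move left → [qA]□12002  (head at position -2)

After 2 steps, the head is at position -2.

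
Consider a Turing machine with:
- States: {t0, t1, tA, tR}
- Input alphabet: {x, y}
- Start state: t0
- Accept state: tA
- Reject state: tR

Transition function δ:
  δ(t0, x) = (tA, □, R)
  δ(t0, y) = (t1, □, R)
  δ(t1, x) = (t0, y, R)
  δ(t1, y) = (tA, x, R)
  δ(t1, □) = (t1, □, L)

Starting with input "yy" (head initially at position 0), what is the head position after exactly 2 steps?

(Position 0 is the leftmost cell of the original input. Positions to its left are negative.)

Execution trace (head position shown):
Step 0: [t0]yy  (head at position 0)
Step 1: move right → □[t1]y  (head at position 1)
Step 2: move right → □x[tA]□  (head at position 2)

After 2 steps, the head is at position 2.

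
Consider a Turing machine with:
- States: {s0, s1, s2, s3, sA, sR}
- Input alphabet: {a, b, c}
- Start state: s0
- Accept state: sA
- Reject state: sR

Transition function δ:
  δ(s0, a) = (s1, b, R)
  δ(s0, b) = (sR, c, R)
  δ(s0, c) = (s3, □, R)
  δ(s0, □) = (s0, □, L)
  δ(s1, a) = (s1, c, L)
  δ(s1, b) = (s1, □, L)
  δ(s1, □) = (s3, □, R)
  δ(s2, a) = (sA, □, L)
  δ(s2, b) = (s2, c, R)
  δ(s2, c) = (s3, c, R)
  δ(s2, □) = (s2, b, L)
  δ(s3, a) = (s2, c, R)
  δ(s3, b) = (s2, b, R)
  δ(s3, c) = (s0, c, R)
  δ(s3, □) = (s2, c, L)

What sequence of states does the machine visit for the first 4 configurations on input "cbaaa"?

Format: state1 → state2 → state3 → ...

Execution trace:
Initial: [s0]cbaaa
Step 1: δ(s0, c) = (s3, □, R) → □[s3]baaa
Step 2: δ(s3, b) = (s2, b, R) → □b[s2]aaa
Step 3: δ(s2, a) = (sA, □, L) → □[sA]b□aa

The machine reaches the accept state sA and halts.

State sequence: s0 → s3 → s2 → sA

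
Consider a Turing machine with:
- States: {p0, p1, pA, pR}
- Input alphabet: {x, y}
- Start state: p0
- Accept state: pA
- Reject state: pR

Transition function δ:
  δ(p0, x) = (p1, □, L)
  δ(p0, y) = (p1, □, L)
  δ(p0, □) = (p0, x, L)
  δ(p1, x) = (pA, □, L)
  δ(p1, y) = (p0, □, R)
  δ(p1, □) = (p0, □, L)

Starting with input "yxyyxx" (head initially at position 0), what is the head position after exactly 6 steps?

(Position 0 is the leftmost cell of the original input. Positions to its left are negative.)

Execution trace (head position shown):
Step 0: [p0]yxyyxx  (head at position 0)
Step 1: move left → [p1]□□xyyxx  (head at position -1)
Step 2: move left → [p0]□□□xyyxx  (head at position -2)
Step 3: move left → [p0]□x□□xyyxx  (head at position -3)
Step 4: move left → [p0]□xx□□xyyxx  (head at position -4)
Step 5: move left → [p0]□xxx□□xyyxx  (head at position -5)
Step 6: move left → [p0]□xxxx□□xyyxx  (head at position -6)

After 6 steps, the head is at position -6.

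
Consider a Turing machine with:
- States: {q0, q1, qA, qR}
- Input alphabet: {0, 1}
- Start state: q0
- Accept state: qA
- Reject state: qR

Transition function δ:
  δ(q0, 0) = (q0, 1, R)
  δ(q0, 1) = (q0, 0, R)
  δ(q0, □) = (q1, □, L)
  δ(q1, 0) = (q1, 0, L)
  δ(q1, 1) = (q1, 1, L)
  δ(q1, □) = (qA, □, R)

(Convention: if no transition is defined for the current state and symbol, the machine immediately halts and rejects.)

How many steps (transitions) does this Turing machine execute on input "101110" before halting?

Execution trace:
Initial: [q0]101110
Step 1: δ(q0, 1) = (q0, 0, R) → 0[q0]01110
Step 2: δ(q0, 0) = (q0, 1, R) → 01[q0]1110
Step 3: δ(q0, 1) = (q0, 0, R) → 010[q0]110
Step 4: δ(q0, 1) = (q0, 0, R) → 0100[q0]10
Step 5: δ(q0, 1) = (q0, 0, R) → 01000[q0]0
Step 6: δ(q0, 0) = (q0, 1, R) → 010001[q0]□
Step 7: δ(q0, □) = (q1, □, L) → 01000[q1]1□
Step 8: δ(q1, 1) = (q1, 1, L) → 0100[q1]01□
Step 9: δ(q1, 0) = (q1, 0, L) → 010[q1]001□
Step 10: δ(q1, 0) = (q1, 0, L) → 01[q1]0001□
Step 11: δ(q1, 0) = (q1, 0, L) → 0[q1]10001□
Step 12: δ(q1, 1) = (q1, 1, L) → [q1]010001□
Step 13: δ(q1, 0) = (q1, 0, L) → [q1]□010001□
Step 14: δ(q1, □) = (qA, □, R) → □[qA]010001□

The machine reaches the accept state qA and halts.

The machine executed 14 steps before halting.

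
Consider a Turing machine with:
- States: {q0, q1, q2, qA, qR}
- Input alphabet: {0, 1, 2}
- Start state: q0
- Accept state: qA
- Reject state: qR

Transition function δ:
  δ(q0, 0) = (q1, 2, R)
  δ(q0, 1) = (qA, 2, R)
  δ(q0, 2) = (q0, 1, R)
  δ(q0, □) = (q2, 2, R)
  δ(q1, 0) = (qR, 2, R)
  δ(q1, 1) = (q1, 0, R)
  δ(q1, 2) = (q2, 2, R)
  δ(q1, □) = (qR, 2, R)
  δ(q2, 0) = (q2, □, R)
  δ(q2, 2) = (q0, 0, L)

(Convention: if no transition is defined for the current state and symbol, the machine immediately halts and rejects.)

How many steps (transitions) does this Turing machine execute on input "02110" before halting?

Execution trace:
Initial: [q0]02110
Step 1: δ(q0, 0) = (q1, 2, R) → 2[q1]2110
Step 2: δ(q1, 2) = (q2, 2, R) → 22[q2]110

No transition is defined for δ(q2, 1). By convention the machine halts and rejects.

The machine executed 2 steps before halting.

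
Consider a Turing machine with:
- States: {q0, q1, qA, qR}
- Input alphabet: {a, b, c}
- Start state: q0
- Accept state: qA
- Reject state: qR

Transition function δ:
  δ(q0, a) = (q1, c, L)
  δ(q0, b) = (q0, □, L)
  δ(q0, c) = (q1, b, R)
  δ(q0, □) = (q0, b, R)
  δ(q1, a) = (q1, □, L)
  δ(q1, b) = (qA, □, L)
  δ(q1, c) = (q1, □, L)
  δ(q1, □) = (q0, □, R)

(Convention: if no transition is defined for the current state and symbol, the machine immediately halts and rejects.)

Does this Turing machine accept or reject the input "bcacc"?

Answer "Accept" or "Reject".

Execution trace:
Initial: [q0]bcacc
Step 1: δ(q0, b) = (q0, □, L) → [q0]□□cacc
Step 2: δ(q0, □) = (q0, b, R) → b[q0]□cacc
Step 3: δ(q0, □) = (q0, b, R) → bb[q0]cacc
Step 4: δ(q0, c) = (q1, b, R) → bbb[q1]acc
Step 5: δ(q1, a) = (q1, □, L) → bb[q1]b□cc
Step 6: δ(q1, b) = (qA, □, L) → b[qA]b□□cc

The machine reaches the accept state qA and halts.

Answer: Accept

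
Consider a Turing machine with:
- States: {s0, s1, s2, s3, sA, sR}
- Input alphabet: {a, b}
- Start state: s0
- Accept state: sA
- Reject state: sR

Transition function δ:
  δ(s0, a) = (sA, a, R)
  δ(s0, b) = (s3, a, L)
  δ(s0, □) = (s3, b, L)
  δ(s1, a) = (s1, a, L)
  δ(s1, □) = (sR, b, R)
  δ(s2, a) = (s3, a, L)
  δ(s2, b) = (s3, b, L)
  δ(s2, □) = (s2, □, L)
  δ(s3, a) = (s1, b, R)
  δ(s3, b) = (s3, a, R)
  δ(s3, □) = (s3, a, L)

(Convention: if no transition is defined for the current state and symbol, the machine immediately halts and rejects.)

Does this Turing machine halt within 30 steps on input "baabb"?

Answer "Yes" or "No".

Execution trace:
Initial: [s0]baabb
Step 1: δ(s0, b) = (s3, a, L) → [s3]□aaabb
Step 2: δ(s3, □) = (s3, a, L) → [s3]□aaaabb
Step 3: δ(s3, □) = (s3, a, L) → [s3]□aaaaabb
Step 4: δ(s3, □) = (s3, a, L) → [s3]□aaaaaabb
Step 5: δ(s3, □) = (s3, a, L) → [s3]□aaaaaaabb
Step 6: δ(s3, □) = (s3, a, L) → [s3]□aaaaaaaabb
Step 7: δ(s3, □) = (s3, a, L) → [s3]□aaaaaaaaabb
Step 8: δ(s3, □) = (s3, a, L) → [s3]□aaaaaaaaaabb
Step 9: δ(s3, □) = (s3, a, L) → [s3]□aaaaaaaaaaabb
Step 10: δ(s3, □) = (s3, a, L) → [s3]□aaaaaaaaaaaabb
Step 11: δ(s3, □) = (s3, a, L) → [s3]□aaaaaaaaaaaaabb
Step 12: δ(s3, □) = (s3, a, L) → [s3]□aaaaaaaaaaaaaabb
Step 13: δ(s3, □) = (s3, a, L) → [s3]□aaaaaaaaaaaaaaabb
Step 14: δ(s3, □) = (s3, a, L) → [s3]□aaaaaaaaaaaaaaaabb
Step 15: δ(s3, □) = (s3, a, L) → [s3]□aaaaaaaaaaaaaaaaabb
Step 16: δ(s3, □) = (s3, a, L) → [s3]□aaaaaaaaaaaaaaaaaabb
Step 17: δ(s3, □) = (s3, a, L) → [s3]□aaaaaaaaaaaaaaaaaaabb
Step 18: δ(s3, □) = (s3, a, L) → [s3]□aaaaaaaaaaaaaaaaaaaabb
Step 19: δ(s3, □) = (s3, a, L) → [s3]□aaaaaaaaaaaaaaaaaaaaabb
Step 20: δ(s3, □) = (s3, a, L) → [s3]□aaaaaaaaaaaaaaaaaaaaaabb
Step 21: δ(s3, □) = (s3, a, L) → [s3]□aaaaaaaaaaaaaaaaaaaaaaabb
Step 22: δ(s3, □) = (s3, a, L) → [s3]□aaaaaaaaaaaaaaaaaaaaaaaabb
Step 23: δ(s3, □) = (s3, a, L) → [s3]□aaaaaaaaaaaaaaaaaaaaaaaaabb
Step 24: δ(s3, □) = (s3, a, L) → [s3]□aaaaaaaaaaaaaaaaaaaaaaaaaabb
Step 25: δ(s3, □) = (s3, a, L) → [s3]□aaaaaaaaaaaaaaaaaaaaaaaaaaabb
Step 26: δ(s3, □) = (s3, a, L) → [s3]□aaaaaaaaaaaaaaaaaaaaaaaaaaaabb
Step 27: δ(s3, □) = (s3, a, L) → [s3]□aaaaaaaaaaaaaaaaaaaaaaaaaaaaabb
Step 28: δ(s3, □) = (s3, a, L) → [s3]□aaaaaaaaaaaaaaaaaaaaaaaaaaaaaabb
Step 29: δ(s3, □) = (s3, a, L) → [s3]□aaaaaaaaaaaaaaaaaaaaaaaaaaaaaaabb
Step 30: δ(s3, □) = (s3, a, L) → [s3]□aaaaaaaaaaaaaaaaaaaaaaaaaaaaaaaabb

The machine has not reached a halting state after 30 steps.
The machine did not halt within the 30-step bound.

Answer: No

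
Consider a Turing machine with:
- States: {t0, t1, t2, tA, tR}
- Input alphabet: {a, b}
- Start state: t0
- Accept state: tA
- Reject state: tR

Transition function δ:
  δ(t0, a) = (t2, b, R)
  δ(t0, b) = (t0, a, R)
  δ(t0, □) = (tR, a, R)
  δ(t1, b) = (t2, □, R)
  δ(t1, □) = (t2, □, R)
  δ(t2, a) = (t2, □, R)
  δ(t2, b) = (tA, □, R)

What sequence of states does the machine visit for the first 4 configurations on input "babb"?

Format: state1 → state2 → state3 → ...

Execution trace:
Initial: [t0]babb
Step 1: δ(t0, b) = (t0, a, R) → a[t0]abb
Step 2: δ(t0, a) = (t2, b, R) → ab[t2]bb
Step 3: δ(t2, b) = (tA, □, R) → ab□[tA]b

The machine reaches the accept state tA and halts.

State sequence: t0 → t0 → t2 → tA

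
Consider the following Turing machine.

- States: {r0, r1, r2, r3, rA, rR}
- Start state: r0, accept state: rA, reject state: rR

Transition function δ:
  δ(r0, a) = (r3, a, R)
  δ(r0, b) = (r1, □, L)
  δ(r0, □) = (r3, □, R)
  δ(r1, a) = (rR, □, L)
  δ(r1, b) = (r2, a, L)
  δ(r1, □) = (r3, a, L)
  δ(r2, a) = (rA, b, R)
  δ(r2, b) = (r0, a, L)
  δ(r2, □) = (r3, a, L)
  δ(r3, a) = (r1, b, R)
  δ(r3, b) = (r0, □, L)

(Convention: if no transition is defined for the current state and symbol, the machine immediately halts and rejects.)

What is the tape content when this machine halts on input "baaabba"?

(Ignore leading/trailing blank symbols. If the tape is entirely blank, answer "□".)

Execution trace:
Initial: [r0]baaabba
Step 1: δ(r0, b) = (r1, □, L) → [r1]□□aaabba
Step 2: δ(r1, □) = (r3, a, L) → [r3]□a□aaabba

No transition is defined for δ(r3, □). By convention the machine halts and rejects.

Final tape (ignoring leading/trailing blanks): a□aaabba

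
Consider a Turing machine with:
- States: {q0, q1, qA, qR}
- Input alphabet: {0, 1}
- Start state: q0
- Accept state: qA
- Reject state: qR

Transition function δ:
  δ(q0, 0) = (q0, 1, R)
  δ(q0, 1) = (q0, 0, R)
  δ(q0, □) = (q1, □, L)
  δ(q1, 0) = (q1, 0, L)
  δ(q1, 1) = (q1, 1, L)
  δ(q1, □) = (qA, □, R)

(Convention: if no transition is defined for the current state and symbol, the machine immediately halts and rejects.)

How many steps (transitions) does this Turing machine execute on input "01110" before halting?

Execution trace:
Initial: [q0]01110
Step 1: δ(q0, 0) = (q0, 1, R) → 1[q0]1110
Step 2: δ(q0, 1) = (q0, 0, R) → 10[q0]110
Step 3: δ(q0, 1) = (q0, 0, R) → 100[q0]10
Step 4: δ(q0, 1) = (q0, 0, R) → 1000[q0]0
Step 5: δ(q0, 0) = (q0, 1, R) → 10001[q0]□
Step 6: δ(q0, □) = (q1, □, L) → 1000[q1]1□
Step 7: δ(q1, 1) = (q1, 1, L) → 100[q1]01□
Step 8: δ(q1, 0) = (q1, 0, L) → 10[q1]001□
Step 9: δ(q1, 0) = (q1, 0, L) → 1[q1]0001□
Step 10: δ(q1, 0) = (q1, 0, L) → [q1]10001□
Step 11: δ(q1, 1) = (q1, 1, L) → [q1]□10001□
Step 12: δ(q1, □) = (qA, □, R) → □[qA]10001□

The machine reaches the accept state qA and halts.

The machine executed 12 steps before halting.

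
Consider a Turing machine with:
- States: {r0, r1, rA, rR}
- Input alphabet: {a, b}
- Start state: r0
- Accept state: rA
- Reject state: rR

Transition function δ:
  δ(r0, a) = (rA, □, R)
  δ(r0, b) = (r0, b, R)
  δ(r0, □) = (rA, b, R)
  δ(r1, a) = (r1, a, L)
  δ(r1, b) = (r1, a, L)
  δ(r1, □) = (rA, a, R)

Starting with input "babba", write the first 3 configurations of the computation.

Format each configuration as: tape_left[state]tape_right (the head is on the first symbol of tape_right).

Transitions applied:
Step 1: δ(r0, b) = (r0, b, R)
Step 2: δ(r0, a) = (rA, □, R)

The first 3 configurations are:
[r0]babba ⊢ b[r0]abba ⊢ b□[rA]bba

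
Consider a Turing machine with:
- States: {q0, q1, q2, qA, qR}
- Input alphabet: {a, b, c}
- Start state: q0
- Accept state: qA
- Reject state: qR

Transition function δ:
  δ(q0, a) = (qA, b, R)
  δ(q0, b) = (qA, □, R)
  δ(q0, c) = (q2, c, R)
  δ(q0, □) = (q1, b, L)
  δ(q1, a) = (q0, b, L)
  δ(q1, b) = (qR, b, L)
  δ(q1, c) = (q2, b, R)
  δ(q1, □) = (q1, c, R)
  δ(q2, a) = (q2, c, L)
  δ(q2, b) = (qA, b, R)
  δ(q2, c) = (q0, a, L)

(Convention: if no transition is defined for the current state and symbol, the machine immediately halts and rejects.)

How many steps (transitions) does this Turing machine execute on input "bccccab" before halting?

Execution trace:
Initial: [q0]bccccab
Step 1: δ(q0, b) = (qA, □, R) → □[qA]ccccab

The machine reaches the accept state qA and halts.

The machine executed 1 step before halting.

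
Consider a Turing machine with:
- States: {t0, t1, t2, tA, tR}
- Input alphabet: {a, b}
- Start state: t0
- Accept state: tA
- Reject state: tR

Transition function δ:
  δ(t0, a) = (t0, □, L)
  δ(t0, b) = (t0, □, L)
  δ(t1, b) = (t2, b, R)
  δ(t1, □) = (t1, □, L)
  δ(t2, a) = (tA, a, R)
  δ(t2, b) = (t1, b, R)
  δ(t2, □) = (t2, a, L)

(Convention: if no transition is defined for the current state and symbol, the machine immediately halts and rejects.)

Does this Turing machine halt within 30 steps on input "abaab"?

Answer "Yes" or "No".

Execution trace:
Initial: [t0]abaab
Step 1: δ(t0, a) = (t0, □, L) → [t0]□□baab

No transition is defined for δ(t0, □). By convention the machine halts and rejects.
The machine halted after 1 step (within the 30-step bound).

Answer: Yes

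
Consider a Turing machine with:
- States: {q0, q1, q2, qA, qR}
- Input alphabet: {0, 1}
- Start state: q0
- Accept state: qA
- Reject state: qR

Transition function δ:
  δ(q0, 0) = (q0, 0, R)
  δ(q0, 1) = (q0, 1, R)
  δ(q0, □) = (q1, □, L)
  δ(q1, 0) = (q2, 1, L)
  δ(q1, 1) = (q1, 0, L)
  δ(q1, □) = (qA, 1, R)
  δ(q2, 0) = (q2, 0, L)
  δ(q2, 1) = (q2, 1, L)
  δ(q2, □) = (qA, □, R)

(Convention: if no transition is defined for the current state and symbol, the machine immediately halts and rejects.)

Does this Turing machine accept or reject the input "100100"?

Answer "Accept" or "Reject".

Execution trace:
Initial: [q0]100100
Step 1: δ(q0, 1) = (q0, 1, R) → 1[q0]00100
Step 2: δ(q0, 0) = (q0, 0, R) → 10[q0]0100
Step 3: δ(q0, 0) = (q0, 0, R) → 100[q0]100
Step 4: δ(q0, 1) = (q0, 1, R) → 1001[q0]00
Step 5: δ(q0, 0) = (q0, 0, R) → 10010[q0]0
Step 6: δ(q0, 0) = (q0, 0, R) → 100100[q0]□
Step 7: δ(q0, □) = (q1, □, L) → 10010[q1]0□
Step 8: δ(q1, 0) = (q2, 1, L) → 1001[q2]01□
Step 9: δ(q2, 0) = (q2, 0, L) → 100[q2]101□
Step 10: δ(q2, 1) = (q2, 1, L) → 10[q2]0101□
Step 11: δ(q2, 0) = (q2, 0, L) → 1[q2]00101□
Step 12: δ(q2, 0) = (q2, 0, L) → [q2]100101□
Step 13: δ(q2, 1) = (q2, 1, L) → [q2]□100101□
Step 14: δ(q2, □) = (qA, □, R) → □[qA]100101□

The machine reaches the accept state qA and halts.

Answer: Accept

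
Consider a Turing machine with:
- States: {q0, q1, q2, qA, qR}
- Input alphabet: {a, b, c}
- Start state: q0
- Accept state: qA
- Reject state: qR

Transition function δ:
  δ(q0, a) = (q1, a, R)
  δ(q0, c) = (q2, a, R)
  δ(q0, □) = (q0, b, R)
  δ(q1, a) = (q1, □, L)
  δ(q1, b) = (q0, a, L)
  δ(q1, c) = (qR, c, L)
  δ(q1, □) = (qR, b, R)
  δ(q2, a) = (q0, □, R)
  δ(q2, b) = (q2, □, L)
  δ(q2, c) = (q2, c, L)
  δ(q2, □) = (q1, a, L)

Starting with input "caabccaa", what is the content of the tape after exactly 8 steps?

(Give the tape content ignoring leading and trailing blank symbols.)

Execution trace:
Initial: [q0]caabccaa
Step 1: δ(q0, c) = (q2, a, R) → a[q2]aabccaa
Step 2: δ(q2, a) = (q0, □, R) → a□[q0]abccaa
Step 3: δ(q0, a) = (q1, a, R) → a□a[q1]bccaa
Step 4: δ(q1, b) = (q0, a, L) → a□[q0]aaccaa
Step 5: δ(q0, a) = (q1, a, R) → a□a[q1]accaa
Step 6: δ(q1, a) = (q1, □, L) → a□[q1]a□ccaa
Step 7: δ(q1, a) = (q1, □, L) → a[q1]□□□ccaa
Step 8: δ(q1, □) = (qR, b, R) → ab[qR]□□ccaa

The machine reaches the reject state qR and halts.

After 8 steps, the tape (ignoring leading/trailing blanks) is: ab□□ccaa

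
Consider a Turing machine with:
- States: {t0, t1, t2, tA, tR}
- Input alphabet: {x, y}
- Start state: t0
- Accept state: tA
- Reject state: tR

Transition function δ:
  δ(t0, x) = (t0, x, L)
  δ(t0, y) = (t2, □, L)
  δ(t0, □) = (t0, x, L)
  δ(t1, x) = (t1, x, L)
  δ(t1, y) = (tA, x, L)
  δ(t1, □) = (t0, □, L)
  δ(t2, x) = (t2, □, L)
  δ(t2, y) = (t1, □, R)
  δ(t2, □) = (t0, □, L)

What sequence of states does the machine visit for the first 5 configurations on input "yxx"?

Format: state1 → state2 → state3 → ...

Execution trace:
Initial: [t0]yxx
Step 1: δ(t0, y) = (t2, □, L) → [t2]□□xx
Step 2: δ(t2, □) = (t0, □, L) → [t0]□□□xx
Step 3: δ(t0, □) = (t0, x, L) → [t0]□x□□xx
Step 4: δ(t0, □) = (t0, x, L) → [t0]□xx□□xx

State sequence: t0 → t2 → t0 → t0 → t0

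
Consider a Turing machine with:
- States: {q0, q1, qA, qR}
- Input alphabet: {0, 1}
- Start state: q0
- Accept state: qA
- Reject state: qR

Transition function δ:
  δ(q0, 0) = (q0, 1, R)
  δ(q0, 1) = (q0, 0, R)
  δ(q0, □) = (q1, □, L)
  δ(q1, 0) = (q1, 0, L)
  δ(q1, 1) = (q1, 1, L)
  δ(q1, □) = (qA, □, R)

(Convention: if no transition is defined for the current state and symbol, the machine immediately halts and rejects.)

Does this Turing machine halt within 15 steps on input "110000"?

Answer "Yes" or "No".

Execution trace:
Initial: [q0]110000
Step 1: δ(q0, 1) = (q0, 0, R) → 0[q0]10000
Step 2: δ(q0, 1) = (q0, 0, R) → 00[q0]0000
Step 3: δ(q0, 0) = (q0, 1, R) → 001[q0]000
Step 4: δ(q0, 0) = (q0, 1, R) → 0011[q0]00
Step 5: δ(q0, 0) = (q0, 1, R) → 00111[q0]0
Step 6: δ(q0, 0) = (q0, 1, R) → 001111[q0]□
Step 7: δ(q0, □) = (q1, □, L) → 00111[q1]1□
Step 8: δ(q1, 1) = (q1, 1, L) → 0011[q1]11□
Step 9: δ(q1, 1) = (q1, 1, L) → 001[q1]111□
Step 10: δ(q1, 1) = (q1, 1, L) → 00[q1]1111□
Step 11: δ(q1, 1) = (q1, 1, L) → 0[q1]01111□
Step 12: δ(q1, 0) = (q1, 0, L) → [q1]001111□
Step 13: δ(q1, 0) = (q1, 0, L) → [q1]□001111□
Step 14: δ(q1, □) = (qA, □, R) → □[qA]001111□

The machine reaches the accept state qA and halts.
The machine halted after 14 steps (within the 15-step bound).

Answer: Yes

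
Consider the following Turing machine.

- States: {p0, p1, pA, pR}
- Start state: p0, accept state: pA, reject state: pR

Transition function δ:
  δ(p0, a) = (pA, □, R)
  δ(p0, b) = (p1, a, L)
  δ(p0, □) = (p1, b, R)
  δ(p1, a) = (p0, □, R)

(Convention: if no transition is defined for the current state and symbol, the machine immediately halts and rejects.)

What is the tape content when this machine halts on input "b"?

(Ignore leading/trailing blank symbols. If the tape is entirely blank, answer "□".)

Execution trace:
Initial: [p0]b
Step 1: δ(p0, b) = (p1, a, L) → [p1]□a

No transition is defined for δ(p1, □). By convention the machine halts and rejects.

Final tape (ignoring leading/trailing blanks): a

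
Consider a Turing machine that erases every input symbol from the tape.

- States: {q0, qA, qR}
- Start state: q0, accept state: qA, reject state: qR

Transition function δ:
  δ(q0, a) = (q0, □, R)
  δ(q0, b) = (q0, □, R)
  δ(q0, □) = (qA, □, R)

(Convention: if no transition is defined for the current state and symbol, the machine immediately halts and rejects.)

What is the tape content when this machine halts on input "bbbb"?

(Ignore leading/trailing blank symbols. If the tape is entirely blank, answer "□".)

Execution trace:
Initial: [q0]bbbb
Step 1: δ(q0, b) = (q0, □, R) → □[q0]bbb
Step 2: δ(q0, b) = (q0, □, R) → □□[q0]bb
Step 3: δ(q0, b) = (q0, □, R) → □□□[q0]b
Step 4: δ(q0, b) = (q0, □, R) → □□□□[q0]□
Step 5: δ(q0, □) = (qA, □, R) → □□□□□[qA]□

The machine reaches the accept state qA and halts.

Final tape (ignoring leading/trailing blanks): □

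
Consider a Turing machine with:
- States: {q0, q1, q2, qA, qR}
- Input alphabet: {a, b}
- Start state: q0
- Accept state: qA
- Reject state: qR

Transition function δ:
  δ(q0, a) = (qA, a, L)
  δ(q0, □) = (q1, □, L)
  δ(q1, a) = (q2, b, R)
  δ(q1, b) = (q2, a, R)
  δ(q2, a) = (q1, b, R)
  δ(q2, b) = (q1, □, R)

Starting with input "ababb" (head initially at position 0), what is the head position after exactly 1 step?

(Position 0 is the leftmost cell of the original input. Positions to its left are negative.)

Execution trace (head position shown):
Step 0: [q0]ababb  (head at position 0)
Step 1: move left → [qA]□ababb  (head at position -1)

After 1 step, the head is at position -1.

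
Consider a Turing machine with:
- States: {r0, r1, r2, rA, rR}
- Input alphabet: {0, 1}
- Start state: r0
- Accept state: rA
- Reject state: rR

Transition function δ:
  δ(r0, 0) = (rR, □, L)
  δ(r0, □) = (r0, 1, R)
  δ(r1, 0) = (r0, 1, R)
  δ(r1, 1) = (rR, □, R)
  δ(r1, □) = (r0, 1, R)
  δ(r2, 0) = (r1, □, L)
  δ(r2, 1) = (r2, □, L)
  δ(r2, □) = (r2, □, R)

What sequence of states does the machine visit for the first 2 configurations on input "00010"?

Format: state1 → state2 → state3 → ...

Execution trace:
Initial: [r0]00010
Step 1: δ(r0, 0) = (rR, □, L) → [rR]□□0010

The machine reaches the reject state rR and halts.

State sequence: r0 → rR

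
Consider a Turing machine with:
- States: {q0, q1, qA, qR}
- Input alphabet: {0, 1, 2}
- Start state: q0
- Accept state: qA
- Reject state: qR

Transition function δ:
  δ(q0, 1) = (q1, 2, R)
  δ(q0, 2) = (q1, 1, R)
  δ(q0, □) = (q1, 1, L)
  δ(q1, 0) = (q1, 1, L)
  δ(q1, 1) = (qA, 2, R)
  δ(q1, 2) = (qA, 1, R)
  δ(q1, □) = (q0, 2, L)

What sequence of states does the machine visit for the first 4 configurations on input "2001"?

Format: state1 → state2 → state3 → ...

Execution trace:
Initial: [q0]2001
Step 1: δ(q0, 2) = (q1, 1, R) → 1[q1]001
Step 2: δ(q1, 0) = (q1, 1, L) → [q1]1101
Step 3: δ(q1, 1) = (qA, 2, R) → 2[qA]101

The machine reaches the accept state qA and halts.

State sequence: q0 → q1 → q1 → qA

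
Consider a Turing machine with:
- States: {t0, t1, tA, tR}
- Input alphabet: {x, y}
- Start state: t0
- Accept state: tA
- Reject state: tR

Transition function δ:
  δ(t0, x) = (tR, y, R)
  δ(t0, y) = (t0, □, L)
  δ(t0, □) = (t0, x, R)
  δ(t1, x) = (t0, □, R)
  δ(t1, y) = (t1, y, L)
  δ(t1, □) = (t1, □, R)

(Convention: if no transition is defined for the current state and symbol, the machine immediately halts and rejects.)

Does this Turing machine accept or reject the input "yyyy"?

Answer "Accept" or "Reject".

Execution trace:
Initial: [t0]yyyy
Step 1: δ(t0, y) = (t0, □, L) → [t0]□□yyy
Step 2: δ(t0, □) = (t0, x, R) → x[t0]□yyy
Step 3: δ(t0, □) = (t0, x, R) → xx[t0]yyy
Step 4: δ(t0, y) = (t0, □, L) → x[t0]x□yy
Step 5: δ(t0, x) = (tR, y, R) → xy[tR]□yy

The machine reaches the reject state tR and halts.

Answer: Reject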